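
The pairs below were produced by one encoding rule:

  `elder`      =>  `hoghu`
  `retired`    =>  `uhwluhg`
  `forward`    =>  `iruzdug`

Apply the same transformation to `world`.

Compare letters: e→h is +3, l→o is +3, d→g is +3 — a constant shift. Each letter is shifted forward by 3 in the alphabet (a Caesar shift of +3).
For world: w+3=z, o+3=r, r+3=u, l+3=o, d+3=g.

zruog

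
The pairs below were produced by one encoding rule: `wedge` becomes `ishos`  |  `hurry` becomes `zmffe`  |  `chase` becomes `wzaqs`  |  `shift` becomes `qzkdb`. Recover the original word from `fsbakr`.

retail

w(22)→i(8) and e(4)→s(18) fit y≡11x+0 (mod 26); the inverse of 11 mod 26 is 19. Treating letters as 0–25, the rule is x ↦ 11x + 0 (mod 26).
Reversing it on fsbakr: f(5)→19·(5−0)≡17=r; s(18)→19·(18−0)≡4=e; b(1)→19·(1−0)≡19=t; a(0)→19·(0−0)≡0=a; k(10)→19·(10−0)≡8=i; r(17)→19·(17−0)≡11=l (all mod 26).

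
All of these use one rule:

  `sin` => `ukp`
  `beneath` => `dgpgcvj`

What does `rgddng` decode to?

Compare letters: s→u is +2, i→k is +2, n→p is +2 — a constant shift. This is a Caesar cipher with shift 2.
Undoing it on rgddng: r−2=p, g−2=e, d−2=b, d−2=b, n−2=l, g−2=e.

pebble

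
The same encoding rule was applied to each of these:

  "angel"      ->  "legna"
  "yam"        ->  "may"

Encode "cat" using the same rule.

It's just the letters in reverse order.
For cat: reverse → tac.

tac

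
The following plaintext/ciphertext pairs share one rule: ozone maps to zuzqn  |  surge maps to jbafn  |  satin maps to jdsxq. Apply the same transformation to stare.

jsdan

o(14)→z(25) and z(25)→u(20) fit y≡9x+3 (mod 26); the inverse of 9 mod 26 is 3. Treating letters as 0–25, the rule is x ↦ 9x + 3 (mod 26).
Applying it to stare: s(18)→9·18+3≡9=j; t(19)→9·19+3≡18=s; a(0)→9·0+3≡3=d; r(17)→9·17+3≡0=a; e(4)→9·4+3≡13=n (all mod 26).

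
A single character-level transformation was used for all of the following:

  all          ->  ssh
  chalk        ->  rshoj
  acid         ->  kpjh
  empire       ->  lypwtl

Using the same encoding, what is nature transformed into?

lybahu

Two steps: reverse the string, then apply a Caesar shift of +7.
On nature: reverse → erutan; then shift: e+7=l, r+7=y, u+7=b, t+7=a, a+7=h, n+7=u.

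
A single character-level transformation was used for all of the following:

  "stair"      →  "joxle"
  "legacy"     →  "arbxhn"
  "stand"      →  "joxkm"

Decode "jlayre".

s(18)→j(9) and t(19)→o(14) fit y≡5x+23 (mod 26); the inverse of 5 mod 26 is 21. This is an affine cipher: with a=0,…,z=25, each position x becomes (5x+23) mod 26.
Undoing it on jlayre: j(9)→21·(9−23)≡18=s; l(11)→21·(11−23)≡8=i; a(0)→21·(0−23)≡11=l; y(24)→21·(24−23)≡21=v; r(17)→21·(17−23)≡4=e; e(4)→21·(4−23)≡17=r (all mod 26).

silver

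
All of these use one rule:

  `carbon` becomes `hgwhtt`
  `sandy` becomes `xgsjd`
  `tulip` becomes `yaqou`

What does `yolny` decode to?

Shifts by position in carbon: pos 0: c→h (+5), pos 1: a→g (+6), pos 2: r→w (+5), pos 3: b→h (+6) — repeating every 2. It's a Vigenère-style cipher with numeric key [5,6]: position i shifts by key[i mod 2].
Undoing it on yolny: y−5=t, o−6=i, l−5=g, n−6=h, y−5=t.

tight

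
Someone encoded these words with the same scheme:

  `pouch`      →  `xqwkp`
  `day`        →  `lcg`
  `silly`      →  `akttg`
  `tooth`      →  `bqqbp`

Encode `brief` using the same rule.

jzkgn

The shift depends on letter class: consonant p→x is +8, but vowel o→q is +2. The rule splits by letter class: vowels +2, consonants +8.
On brief: b(cons)+8=j, r(cons)+8=z, i(vowel)+2=k, e(vowel)+2=g, f(cons)+8=n.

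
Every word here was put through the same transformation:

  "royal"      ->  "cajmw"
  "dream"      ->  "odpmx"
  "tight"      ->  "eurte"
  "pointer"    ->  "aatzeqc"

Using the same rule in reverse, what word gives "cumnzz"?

ribbon

Shifts by position in royal: pos 0: r→c (+11), pos 1: o→a (+12), pos 2: y→j (+11), pos 3: a→m (+12) — repeating every 2. A repeating key of period 2 is used — shifts +11, +12 over and over.
Reversing it on cumnzz: c−11=r, u−12=i, m−11=b, n−12=b, z−11=o, z−12=n.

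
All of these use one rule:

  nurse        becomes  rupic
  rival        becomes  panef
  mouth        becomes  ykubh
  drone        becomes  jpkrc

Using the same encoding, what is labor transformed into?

Treating letters as 0–25, the rule is x ↦ 19x + 4 (mod 26).
Applying it to labor: l(11)→19·11+4≡5=f; a(0)→19·0+4≡4=e; b(1)→19·1+4≡23=x; o(14)→19·14+4≡10=k; r(17)→19·17+4≡15=p (all mod 26).

fexkp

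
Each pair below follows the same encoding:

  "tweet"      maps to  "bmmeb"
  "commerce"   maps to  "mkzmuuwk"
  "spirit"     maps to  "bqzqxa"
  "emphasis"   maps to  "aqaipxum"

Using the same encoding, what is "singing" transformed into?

Two steps: reverse the string, then apply a Caesar shift of +8.
Applying it to singing: reverse → gnignis; then shift: g+8=o, n+8=v, i+8=q, g+8=o, n+8=v, i+8=q, s+8=a.

ovqovqa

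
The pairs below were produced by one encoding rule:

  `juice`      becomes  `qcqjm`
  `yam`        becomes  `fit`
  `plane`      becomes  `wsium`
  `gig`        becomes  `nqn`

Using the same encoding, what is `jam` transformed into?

Two shifts are in play — +8 for a/e/i/o/u, +7 for every other letter.
On jam: j(cons)+7=q, a(vowel)+8=i, m(cons)+7=t.

qit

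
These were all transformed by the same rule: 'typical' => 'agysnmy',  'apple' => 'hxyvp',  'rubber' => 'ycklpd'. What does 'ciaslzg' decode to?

In typical: t→a is +7, y→g is +8, p→y is +9, i→s is +10 — the shift increases by 1 each position. Each letter shifts forward by (position + 7), i.e. 7, 8, 9, … — the shift grows by one for each successive letter.
Decoding ciaslzg: c−7=v, i−8=a, a−9=r, s−10=i, l−11=a, z−12=n, g−13=t.

variant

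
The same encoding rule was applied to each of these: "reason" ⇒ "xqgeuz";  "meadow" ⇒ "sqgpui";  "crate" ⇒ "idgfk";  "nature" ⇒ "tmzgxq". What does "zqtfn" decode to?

tenth

Shifts by position in reason: pos 0: r→x (+6), pos 1: e→q (+12), pos 2: a→g (+6), pos 3: s→e (+12) — repeating every 2. The shifts repeat in a cycle of length 2: positions 0,1,… shift by +6, +12, then the pattern repeats.
Reversing it on zqtfn: z−6=t, q−12=e, t−6=n, f−12=t, n−6=h.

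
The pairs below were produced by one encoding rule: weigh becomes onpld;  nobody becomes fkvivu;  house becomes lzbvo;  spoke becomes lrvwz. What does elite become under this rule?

lapsl

The output letters match the input read backwards, each shifted +7: weigh reversed is hgiew. Read the word backwards and shift each letter +7.
For elite: reverse → etile; then shift: e+7=l, t+7=a, i+7=p, l+7=s, e+7=l.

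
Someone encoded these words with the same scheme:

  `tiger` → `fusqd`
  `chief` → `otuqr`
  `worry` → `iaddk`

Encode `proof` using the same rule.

Compare letters: t→f is +12, i→u is +12, g→s is +12 — a constant shift. It's a constant shift of +12 (ROT12).
On proof: p+12=b, r+12=d, o+12=a, o+12=a, f+12=r.

bdaar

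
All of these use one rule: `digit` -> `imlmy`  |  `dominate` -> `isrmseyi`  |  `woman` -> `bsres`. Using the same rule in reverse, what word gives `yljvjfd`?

Shifts by position in digit: pos 0: d→i (+5), pos 1: i→m (+4), pos 2: g→l (+5), pos 3: i→m (+4) — repeating every 2. It's a Vigenère-style cipher with numeric key [5,4]: position i shifts by key[i mod 2].
Reversing it on yljvjfd: y−5=t, l−4=h, j−5=e, v−4=r, j−5=e, f−4=b, d−5=y.

thereby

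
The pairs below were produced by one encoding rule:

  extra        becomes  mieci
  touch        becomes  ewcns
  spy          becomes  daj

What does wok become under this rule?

hwv

The shift depends on letter class: consonant x→i is +11, but vowel e→m is +8. Vowels shift forward by 8 and consonants shift forward by 11.
On wok: w(cons)+11=h, o(vowel)+8=w, k(cons)+11=v.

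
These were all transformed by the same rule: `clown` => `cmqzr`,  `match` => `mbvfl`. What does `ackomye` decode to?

ability

In clown: c→c is +0, l→m is +1, o→q is +2, w→z is +3 — the shift increases by 1 each position. The shift increases by 1 at each position, starting from +0: 0, 1, 2, ….
Undoing it on ackomye: a−0=a, c−1=b, k−2=i, o−3=l, m−4=i, y−5=t, e−6=y.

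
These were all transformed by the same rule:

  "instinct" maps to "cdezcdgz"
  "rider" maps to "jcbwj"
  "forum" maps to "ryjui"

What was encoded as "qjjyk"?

arrow

i(8)→c(2) and n(13)→d(3) fit y≡21x+16 (mod 26); the inverse of 21 mod 26 is 5. This is an affine cipher: with a=0,…,z=25, each position x becomes (21x+16) mod 26.
Reversing it on qjjyk: q(16)→5·(16−16)≡0=a; j(9)→5·(9−16)≡17=r; j(9)→5·(9−16)≡17=r; y(24)→5·(24−16)≡14=o; k(10)→5·(10−16)≡22=w (all mod 26).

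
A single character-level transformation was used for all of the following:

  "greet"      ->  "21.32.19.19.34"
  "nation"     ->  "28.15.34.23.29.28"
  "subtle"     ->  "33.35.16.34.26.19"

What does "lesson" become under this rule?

g is letter #7 and maps to 21: an offset of 14. The number is (letter's place in the alphabet, a=1) + 14.
On lesson: l=12→26, e=5→19, s=19→33, s=19→33, o=15→29, n=14→28.

26.19.33.33.29.28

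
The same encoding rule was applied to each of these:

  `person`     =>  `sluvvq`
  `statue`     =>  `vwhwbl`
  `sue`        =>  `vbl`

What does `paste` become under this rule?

shvwl

The shift depends on letter class: consonant p→s is +3, but vowel e→l is +7. Two shifts are in play — +7 for a/e/i/o/u, +3 for every other letter.
Applying it to paste: p(cons)+3=s, a(vowel)+7=h, s(cons)+3=v, t(cons)+3=w, e(vowel)+7=l.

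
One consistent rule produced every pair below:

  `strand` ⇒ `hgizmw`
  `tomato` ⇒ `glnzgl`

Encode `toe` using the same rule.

glv

This is the alphabet-reversal cipher (Atbash): a becomes z, b becomes y, etc.
On toe: t↔g, o↔l, e↔v.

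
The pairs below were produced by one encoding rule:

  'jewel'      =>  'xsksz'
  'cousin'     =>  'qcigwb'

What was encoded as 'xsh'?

This is a Caesar cipher with shift 14.
Undoing it on xsh: x−14=j, s−14=e, h−14=t.

jet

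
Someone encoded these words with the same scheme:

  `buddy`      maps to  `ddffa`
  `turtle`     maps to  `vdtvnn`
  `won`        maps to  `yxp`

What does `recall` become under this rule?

The shift depends on letter class: consonant b→d is +2, but vowel u→d is +9. Vowels shift forward by 9 and consonants shift forward by 2.
On recall: r(cons)+2=t, e(vowel)+9=n, c(cons)+2=e, a(vowel)+9=j, l(cons)+2=n, l(cons)+2=n.

tnejnn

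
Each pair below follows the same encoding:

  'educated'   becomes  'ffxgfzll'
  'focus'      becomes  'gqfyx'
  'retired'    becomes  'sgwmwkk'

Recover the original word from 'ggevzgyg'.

The shift increases by 1 at each position, starting from +1: 1, 2, 3, ….
Reversing it on ggevzgyg: g−1=f, g−2=e, e−3=b, v−4=r, z−5=u, g−6=a, y−7=r, g−8=y.

february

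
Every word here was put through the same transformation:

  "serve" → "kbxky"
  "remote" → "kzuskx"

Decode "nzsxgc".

The output letters match the input read backwards, each shifted +6: serve reversed is evres. Read the word backwards and shift each letter +6.
Reversing it on nzsxgc: shift back: n−6=h, z−6=t, s−6=m, x−6=r, g−6=a, c−6=w → htmraw; then reverse → warmth.

warmth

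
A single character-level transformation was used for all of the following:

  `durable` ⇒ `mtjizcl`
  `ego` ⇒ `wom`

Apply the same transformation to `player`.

The output letters match the input read backwards, each shifted +8: durable reversed is elbarud. Two steps: reverse the string, then apply a Caesar shift of +8.
On player: reverse → reyalp; then shift: r+8=z, e+8=m, y+8=g, a+8=i, l+8=t, p+8=x.

zmgitx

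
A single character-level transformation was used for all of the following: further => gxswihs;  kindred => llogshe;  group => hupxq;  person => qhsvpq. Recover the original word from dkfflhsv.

checkers

A repeating key of period 2 is used — shifts +1, +3 over and over.
Undoing it on dkfflhsv: d−1=c, k−3=h, f−1=e, f−3=c, l−1=k, h−3=e, s−1=r, v−3=s.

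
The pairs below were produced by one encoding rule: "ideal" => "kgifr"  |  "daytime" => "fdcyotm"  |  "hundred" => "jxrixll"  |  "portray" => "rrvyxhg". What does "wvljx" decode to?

In ideal: i→k is +2, d→g is +3, e→i is +4, a→f is +5 — the shift increases by 1 each position. Each letter shifts forward by (position + 2), i.e. 2, 3, 4, … — the shift grows by one for each successive letter.
Reversing it on wvljx: w−2=u, v−3=s, l−4=h, j−5=e, x−6=r.

usher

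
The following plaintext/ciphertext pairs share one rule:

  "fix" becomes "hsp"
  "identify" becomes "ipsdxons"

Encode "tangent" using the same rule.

The output letters match the input read backwards, each shifted +10: fix reversed is xif. Read the word backwards and shift each letter +10.
On tangent: reverse → tnegnat; then shift: t+10=d, n+10=x, e+10=o, g+10=q, n+10=x, a+10=k, t+10=d.

dxoqxkd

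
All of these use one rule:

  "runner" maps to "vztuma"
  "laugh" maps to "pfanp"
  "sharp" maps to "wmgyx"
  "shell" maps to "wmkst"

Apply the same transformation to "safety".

In runner: r→v is +4, u→z is +5, n→t is +6, n→u is +7 — the shift increases by 1 each position. Letter i (0-indexed) is shifted by i+4, so successive shifts are 4, 5, 6, ….
Applying it to safety: s+4=w, a+5=f, f+6=l, e+7=l, t+8=b, y+9=h.

wfllbh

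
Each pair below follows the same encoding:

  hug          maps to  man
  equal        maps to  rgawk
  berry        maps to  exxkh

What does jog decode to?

aid

The output letters match the input read backwards, each shifted +6: hug reversed is guh. Read the word backwards and shift each letter +6.
Decoding jog: shift back: j−6=d, o−6=i, g−6=a → dia; then reverse → aid.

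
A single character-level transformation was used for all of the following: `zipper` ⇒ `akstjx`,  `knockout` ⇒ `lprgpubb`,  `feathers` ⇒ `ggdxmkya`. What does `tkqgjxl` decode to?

sincere

In zipper: z→a is +1, i→k is +2, p→s is +3, p→t is +4 — the shift increases by 1 each position. Letter i (0-indexed) is shifted by i+1, so successive shifts are 1, 2, 3, ….
Decoding tkqgjxl: t−1=s, k−2=i, q−3=n, g−4=c, j−5=e, x−6=r, l−7=e.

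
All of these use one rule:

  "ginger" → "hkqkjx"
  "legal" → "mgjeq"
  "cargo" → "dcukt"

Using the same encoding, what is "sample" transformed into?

tcptqk

In ginger: g→h is +1, i→k is +2, n→q is +3, g→k is +4 — the shift increases by 1 each position. Each letter shifts forward by (position + 1), i.e. 1, 2, 3, … — the shift grows by one for each successive letter.
Applying it to sample: s+1=t, a+2=c, m+3=p, p+4=t, l+5=q, e+6=k.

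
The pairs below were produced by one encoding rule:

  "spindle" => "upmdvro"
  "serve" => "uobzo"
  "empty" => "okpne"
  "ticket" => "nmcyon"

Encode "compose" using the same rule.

s(18)→u(20) and p(15)→p(15) fit y≡19x+16 (mod 26); the inverse of 19 mod 26 is 11. Each letter's alphabet position (a=0..z=25) is mapped through 19·x+16 mod 26 — an affine cipher.
On compose: c(2)→19·2+16≡2=c; o(14)→19·14+16≡22=w; m(12)→19·12+16≡10=k; p(15)→19·15+16≡15=p; o(14)→19·14+16≡22=w; s(18)→19·18+16≡20=u; e(4)→19·4+16≡14=o (all mod 26).

cwkpwuo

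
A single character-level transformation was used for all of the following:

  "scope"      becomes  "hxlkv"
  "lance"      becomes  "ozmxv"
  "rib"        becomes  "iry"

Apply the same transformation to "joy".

qlb

Each pair mirrors across the alphabet (s↔h, c↔x, o↔l): positions sum to 25. Letters are reflected about the middle of the alphabet (position → 25−position): Atbash.
Applying it to joy: j↔q, o↔l, y↔b.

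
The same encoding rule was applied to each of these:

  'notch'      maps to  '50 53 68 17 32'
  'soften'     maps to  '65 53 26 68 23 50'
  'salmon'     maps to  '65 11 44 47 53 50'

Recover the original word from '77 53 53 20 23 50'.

wooden

n(#14)→50 and o(#15)→53: differences scale by 3, so n = 3·pos + 8. The formula is n = 3×(alphabet index, a=1) + 8.
Undoing it on 77 53 53 20 23 50: 77→(77−8)÷3=23=w, 53→(53−8)÷3=15=o, 53→(53−8)÷3=15=o, 20→(20−8)÷3=4=d, 23→(23−8)÷3=5=e, 50→(50−8)÷3=14=n.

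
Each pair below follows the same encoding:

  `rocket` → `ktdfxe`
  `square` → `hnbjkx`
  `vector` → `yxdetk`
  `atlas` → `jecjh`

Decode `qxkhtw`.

r(17)→k(10) and o(14)→t(19) fit y≡23x+9 (mod 26); the inverse of 23 mod 26 is 17. Each letter's alphabet position (a=0..z=25) is mapped through 23·x+9 mod 26 — an affine cipher.
Reversing it on qxkhtw: q(16)→17·(16−9)≡15=p; x(23)→17·(23−9)≡4=e; k(10)→17·(10−9)≡17=r; h(7)→17·(7−9)≡18=s; t(19)→17·(19−9)≡14=o; w(22)→17·(22−9)≡13=n (all mod 26).

person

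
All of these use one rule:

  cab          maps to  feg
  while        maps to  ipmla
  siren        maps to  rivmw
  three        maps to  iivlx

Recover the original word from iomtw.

spike

The output letters match the input read backwards, each shifted +4: cab reversed is bac. Two steps: reverse the string, then apply a Caesar shift of +4.
Decoding iomtw: shift back: i−4=e, o−4=k, m−4=i, t−4=p, w−4=s → ekips; then reverse → spike.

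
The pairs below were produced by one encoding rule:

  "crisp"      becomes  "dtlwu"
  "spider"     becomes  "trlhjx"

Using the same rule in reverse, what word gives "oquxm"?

north

In crisp: c→d is +1, r→t is +2, i→l is +3, s→w is +4 — the shift increases by 1 each position. Each letter shifts forward by (position + 1), i.e. 1, 2, 3, … — the shift grows by one for each successive letter.
Reversing it on oquxm: o−1=n, q−2=o, u−3=r, x−4=t, m−5=h.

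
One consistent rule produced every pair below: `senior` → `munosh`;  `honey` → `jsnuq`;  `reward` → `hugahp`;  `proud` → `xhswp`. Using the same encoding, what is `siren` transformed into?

s(18)→m(12) and e(4)→u(20) fit y≡5x+0 (mod 26); the inverse of 5 mod 26 is 21. This is an affine cipher: with a=0,…,z=25, each position x becomes (5x+0) mod 26.
Applying it to siren: s(18)→5·18+0≡12=m; i(8)→5·8+0≡14=o; r(17)→5·17+0≡7=h; e(4)→5·4+0≡20=u; n(13)→5·13+0≡13=n (all mod 26).

mohun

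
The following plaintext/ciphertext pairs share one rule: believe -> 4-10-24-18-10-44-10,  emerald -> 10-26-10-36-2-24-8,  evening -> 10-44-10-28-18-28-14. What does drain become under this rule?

8-36-2-18-28

b(#2)→4 and e(#5)→10: differences scale by 2, so n = 2·pos + 0. Each letter becomes 2×(its alphabet position, a=1..z=26).
Applying it to drain: d=4→8, r=18→36, a=1→2, i=9→18, n=14→28.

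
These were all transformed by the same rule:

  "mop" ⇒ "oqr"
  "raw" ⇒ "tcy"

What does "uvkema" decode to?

sticky

Every letter moves 2 places later in the alphabet, wrapping around z→a.
Decoding uvkema: u−2=s, v−2=t, k−2=i, e−2=c, m−2=k, a−2=y.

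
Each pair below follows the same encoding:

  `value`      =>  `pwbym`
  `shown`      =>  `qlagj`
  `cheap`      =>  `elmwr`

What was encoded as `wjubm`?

angle

Treating letters as 0–25, the rule is x ↦ 17x + 22 (mod 26).
Undoing it on wjubm: w(22)→23·(22−22)≡0=a; j(9)→23·(9−22)≡13=n; u(20)→23·(20−22)≡6=g; b(1)→23·(1−22)≡11=l; m(12)→23·(12−22)≡4=e (all mod 26).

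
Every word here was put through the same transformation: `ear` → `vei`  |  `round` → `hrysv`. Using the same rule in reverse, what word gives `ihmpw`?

Two steps: reverse the string, then apply a Caesar shift of +4.
Decoding ihmpw: shift back: i−4=e, h−4=d, m−4=i, p−4=l, w−4=s → edils; then reverse → slide.

slide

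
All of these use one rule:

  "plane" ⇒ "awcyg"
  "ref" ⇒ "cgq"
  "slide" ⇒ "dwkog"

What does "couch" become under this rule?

nqwns

The shift depends on letter class: consonant p→a is +11, but vowel a→c is +2. Vowels shift forward by 2 and consonants shift forward by 11.
On couch: c(cons)+11=n, o(vowel)+2=q, u(vowel)+2=w, c(cons)+11=n, h(cons)+11=s.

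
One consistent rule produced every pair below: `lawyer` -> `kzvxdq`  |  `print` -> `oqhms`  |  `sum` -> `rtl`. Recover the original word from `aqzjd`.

Compare letters: l→k is +25, a→z is +25, w→v is +25 — a constant shift. Every letter moves 25 places later in the alphabet, wrapping around z→a.
Decoding aqzjd: a−25=b, q−25=r, z−25=a, j−25=k, d−25=e.

brake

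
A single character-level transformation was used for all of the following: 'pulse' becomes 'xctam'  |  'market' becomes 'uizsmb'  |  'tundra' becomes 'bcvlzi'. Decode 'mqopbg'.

It's a constant shift of +8 (ROT8).
Undoing it on mqopbg: m−8=e, q−8=i, o−8=g, p−8=h, b−8=t, g−8=y.

eighty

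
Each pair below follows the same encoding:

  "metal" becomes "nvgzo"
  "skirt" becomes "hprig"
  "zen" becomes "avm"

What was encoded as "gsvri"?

Letters are reflected about the middle of the alphabet (position → 25−position): Atbash.
Undoing it on gsvri: g↔t, s↔h, v↔e, r↔i, i↔r.

their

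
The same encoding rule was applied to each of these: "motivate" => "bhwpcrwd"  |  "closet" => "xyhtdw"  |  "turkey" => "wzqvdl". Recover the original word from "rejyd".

m(12)→b(1) and o(14)→h(7) fit y≡3x+17 (mod 26); the inverse of 3 mod 26 is 9. This is an affine cipher: with a=0,…,z=25, each position x becomes (3x+17) mod 26.
Reversing it on rejyd: r(17)→9·(17−17)≡0=a; e(4)→9·(4−17)≡13=n; j(9)→9·(9−17)≡6=g; y(24)→9·(24−17)≡11=l; d(3)→9·(3−17)≡4=e (all mod 26).

angle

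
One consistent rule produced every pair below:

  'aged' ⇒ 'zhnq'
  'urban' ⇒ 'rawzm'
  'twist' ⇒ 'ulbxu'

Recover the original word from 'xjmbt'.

a(0)→z(25) and g(6)→h(7) fit y≡23x+25 (mod 26); the inverse of 23 mod 26 is 17. This is an affine cipher: with a=0,…,z=25, each position x becomes (23x+25) mod 26.
Decoding xjmbt: x(23)→17·(23−25)≡18=s; j(9)→17·(9−25)≡14=o; m(12)→17·(12−25)≡13=n; b(1)→17·(1−25)≡8=i; t(19)→17·(19−25)≡2=c (all mod 26).

sonic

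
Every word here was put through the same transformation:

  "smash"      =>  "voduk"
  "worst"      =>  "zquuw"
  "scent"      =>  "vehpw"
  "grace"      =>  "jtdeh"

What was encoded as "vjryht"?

shower

Shifts by position in smash: pos 0: s→v (+3), pos 1: m→o (+2), pos 2: a→d (+3), pos 3: s→u (+2) — repeating every 2. It's a Vigenère-style cipher with numeric key [3,2]: position i shifts by key[i mod 2].
Decoding vjryht: v−3=s, j−2=h, r−3=o, y−2=w, h−3=e, t−2=r.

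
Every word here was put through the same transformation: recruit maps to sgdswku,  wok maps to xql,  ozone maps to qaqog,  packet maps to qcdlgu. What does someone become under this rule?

The shift depends on letter class: consonant r→s is +1, but vowel e→g is +2. Vowels shift forward by 2 and consonants shift forward by 1.
Applying it to someone: s(cons)+1=t, o(vowel)+2=q, m(cons)+1=n, e(vowel)+2=g, o(vowel)+2=q, n(cons)+1=o, e(vowel)+2=g.

tqngqog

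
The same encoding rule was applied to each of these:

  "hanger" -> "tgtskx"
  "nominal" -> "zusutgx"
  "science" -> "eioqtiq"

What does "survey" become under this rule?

It's a Vigenère-style cipher with numeric key [12,6,6]: position i shifts by key[i mod 3].
For survey: s+12=e, u+6=a, r+6=x, v+12=h, e+6=k, y+6=e.

eaxhke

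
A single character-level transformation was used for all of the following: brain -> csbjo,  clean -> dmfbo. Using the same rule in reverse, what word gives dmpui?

Compare letters: b→c is +1, r→s is +1, a→b is +1 — a constant shift. Each letter is shifted forward by 1 in the alphabet (a Caesar shift of +1).
Decoding dmpui: d−1=c, m−1=l, p−1=o, u−1=t, i−1=h.

cloth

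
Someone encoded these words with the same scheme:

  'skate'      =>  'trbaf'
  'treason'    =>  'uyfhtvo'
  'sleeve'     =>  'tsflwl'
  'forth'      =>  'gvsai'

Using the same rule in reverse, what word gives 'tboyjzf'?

sunrise

Shifts by position in skate: pos 0: s→t (+1), pos 1: k→r (+7), pos 2: a→b (+1), pos 3: t→a (+7) — repeating every 2. A repeating key of period 2 is used — shifts +1, +7 over and over.
Undoing it on tboyjzf: t−1=s, b−7=u, o−1=n, y−7=r, j−1=i, z−7=s, f−1=e.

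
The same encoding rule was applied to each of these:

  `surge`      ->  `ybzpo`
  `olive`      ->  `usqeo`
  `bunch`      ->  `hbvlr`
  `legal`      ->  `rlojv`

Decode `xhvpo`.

In surge: s→y is +6, u→b is +7, r→z is +8, g→p is +9 — the shift increases by 1 each position. The shift increases by 1 at each position, starting from +6: 6, 7, 8, ….
Reversing it on xhvpo: x−6=r, h−7=a, v−8=n, p−9=g, o−10=e.

range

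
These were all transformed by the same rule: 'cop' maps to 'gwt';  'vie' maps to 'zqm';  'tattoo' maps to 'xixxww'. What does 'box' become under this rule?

The shift depends on letter class: consonant c→g is +4, but vowel o→w is +8. Two shifts are in play — +8 for a/e/i/o/u, +4 for every other letter.
For box: b(cons)+4=f, o(vowel)+8=w, x(cons)+4=b.

fwb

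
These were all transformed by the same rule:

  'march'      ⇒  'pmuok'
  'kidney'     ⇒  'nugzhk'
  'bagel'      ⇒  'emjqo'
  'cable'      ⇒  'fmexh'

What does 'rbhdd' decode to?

Shifts by position in march: pos 0: m→p (+3), pos 1: a→m (+12), pos 2: r→u (+3), pos 3: c→o (+12) — repeating every 2. A repeating key of period 2 is used — shifts +3, +12 over and over.
Reversing it on rbhdd: r−3=o, b−12=p, h−3=e, d−12=r, d−3=a.

opera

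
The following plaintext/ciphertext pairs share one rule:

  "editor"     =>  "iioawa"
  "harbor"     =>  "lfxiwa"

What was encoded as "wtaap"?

In editor: e→i is +4, d→i is +5, i→o is +6, t→a is +7 — the shift increases by 1 each position. Letter i (0-indexed) is shifted by i+4, so successive shifts are 4, 5, 6, ….
Undoing it on wtaap: w−4=s, t−5=o, a−6=u, a−7=t, p−8=h.

south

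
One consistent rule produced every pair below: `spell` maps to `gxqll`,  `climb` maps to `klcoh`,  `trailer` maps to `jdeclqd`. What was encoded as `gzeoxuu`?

shampoo

s(18)→g(6) and p(15)→x(23) fit y≡3x+4 (mod 26); the inverse of 3 mod 26 is 9. This is an affine cipher: with a=0,…,z=25, each position x becomes (3x+4) mod 26.
Reversing it on gzeoxuu: g(6)→9·(6−4)≡18=s; z(25)→9·(25−4)≡7=h; e(4)→9·(4−4)≡0=a; o(14)→9·(14−4)≡12=m; x(23)→9·(23−4)≡15=p; u(20)→9·(20−4)≡14=o; u(20)→9·(20−4)≡14=o (all mod 26).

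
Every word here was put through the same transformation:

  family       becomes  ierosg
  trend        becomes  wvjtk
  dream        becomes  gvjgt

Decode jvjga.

Letter i (0-indexed) is shifted by i+3, so successive shifts are 3, 4, 5, ….
Undoing it on jvjga: j−3=g, v−4=r, j−5=e, g−6=a, a−7=t.

great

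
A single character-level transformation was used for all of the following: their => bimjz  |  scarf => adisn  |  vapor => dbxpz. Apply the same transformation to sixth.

Shifts by position in their: pos 0: t→b (+8), pos 1: h→i (+1), pos 2: e→m (+8), pos 3: i→j (+1) — repeating every 2. A repeating key of period 2 is used — shifts +8, +1 over and over.
For sixth: s+8=a, i+1=j, x+8=f, t+1=u, h+8=p.

ajfup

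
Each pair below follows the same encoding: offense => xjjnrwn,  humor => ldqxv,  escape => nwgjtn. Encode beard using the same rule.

fnjvh

The rule splits by letter class: vowels +9, consonants +4.
Applying it to beard: b(cons)+4=f, e(vowel)+9=n, a(vowel)+9=j, r(cons)+4=v, d(cons)+4=h.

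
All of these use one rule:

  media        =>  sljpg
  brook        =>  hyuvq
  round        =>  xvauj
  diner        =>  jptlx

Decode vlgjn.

peach

Shifts by position in media: pos 0: m→s (+6), pos 1: e→l (+7), pos 2: d→j (+6), pos 3: i→p (+7) — repeating every 2. It's a Vigenère-style cipher with numeric key [6,7]: position i shifts by key[i mod 2].
Undoing it on vlgjn: v−6=p, l−7=e, g−6=a, j−7=c, n−6=h.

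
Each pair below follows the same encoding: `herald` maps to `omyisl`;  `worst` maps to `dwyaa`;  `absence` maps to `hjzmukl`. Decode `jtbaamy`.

cluster

Shifts by position in herald: pos 0: h→o (+7), pos 1: e→m (+8), pos 2: r→y (+7), pos 3: a→i (+8) — repeating every 2. A repeating key of period 2 is used — shifts +7, +8 over and over.
Reversing it on jtbaamy: j−7=c, t−8=l, b−7=u, a−8=s, a−7=t, m−8=e, y−7=r.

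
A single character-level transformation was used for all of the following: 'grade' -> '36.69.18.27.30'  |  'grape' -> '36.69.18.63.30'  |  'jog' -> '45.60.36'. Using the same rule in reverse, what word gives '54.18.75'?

With a=1..z=26, the number is 3·pos + 15.
Decoding 54.18.75: 54→(54−15)÷3=13=m, 18→(18−15)÷3=1=a, 75→(75−15)÷3=20=t.

mat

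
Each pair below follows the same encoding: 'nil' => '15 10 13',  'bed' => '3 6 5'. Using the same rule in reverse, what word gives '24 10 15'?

n is letter #14 and maps to 15: an offset of 1. The number is (letter's place in the alphabet, a=1) + 1.
Decoding 24 10 15: 24→(24−1)÷1=23=w, 10→(10−1)÷1=9=i, 15→(15−1)÷1=14=n.

win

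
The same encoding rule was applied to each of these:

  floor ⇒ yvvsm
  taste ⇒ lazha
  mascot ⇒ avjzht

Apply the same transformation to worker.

ylryvd

The output letters match the input read backwards, each shifted +7: floor reversed is roolf. The word is reversed, then every letter is shifted forward by 7.
For worker: reverse → rekrow; then shift: r+7=y, e+7=l, k+7=r, r+7=y, o+7=v, w+7=d.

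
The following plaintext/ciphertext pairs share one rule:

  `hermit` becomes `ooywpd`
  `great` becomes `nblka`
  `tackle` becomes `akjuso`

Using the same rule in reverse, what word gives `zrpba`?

shirt

Shifts by position in hermit: pos 0: h→o (+7), pos 1: e→o (+10), pos 2: r→y (+7), pos 3: m→w (+10) — repeating every 2. The shifts repeat in a cycle of length 2: positions 0,1,… shift by +7, +10, then the pattern repeats.
Undoing it on zrpba: z−7=s, r−10=h, p−7=i, b−10=r, a−7=t.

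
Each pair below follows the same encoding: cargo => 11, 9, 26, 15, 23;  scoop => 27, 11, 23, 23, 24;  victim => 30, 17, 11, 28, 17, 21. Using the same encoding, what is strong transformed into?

c is letter #3 and maps to 11: an offset of 8. Letters become their 1-based position plus 8 (so a→9, b→10, …).
Applying it to strong: s=19→27, t=20→28, r=18→26, o=15→23, n=14→22, g=7→15.

27, 28, 26, 23, 22, 15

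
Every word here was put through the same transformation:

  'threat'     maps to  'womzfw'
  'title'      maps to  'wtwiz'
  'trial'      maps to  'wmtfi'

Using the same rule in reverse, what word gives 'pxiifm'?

collar

Each letter's alphabet position (a=0..z=25) is mapped through 5·x+5 mod 26 — an affine cipher.
Decoding pxiifm: p(15)→21·(15−5)≡2=c; x(23)→21·(23−5)≡14=o; i(8)→21·(8−5)≡11=l; i(8)→21·(8−5)≡11=l; f(5)→21·(5−5)≡0=a; m(12)→21·(12−5)≡17=r (all mod 26).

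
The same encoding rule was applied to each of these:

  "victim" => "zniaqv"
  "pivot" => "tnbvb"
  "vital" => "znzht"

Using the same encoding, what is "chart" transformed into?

In victim: v→z is +4, i→n is +5, c→i is +6, t→a is +7 — the shift increases by 1 each position. Letter i (0-indexed) is shifted by i+4, so successive shifts are 4, 5, 6, ….
For chart: c+4=g, h+5=m, a+6=g, r+7=y, t+8=b.

gmgyb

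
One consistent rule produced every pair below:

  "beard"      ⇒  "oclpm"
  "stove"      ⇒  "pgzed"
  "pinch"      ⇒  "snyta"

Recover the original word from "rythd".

The output letters match the input read backwards, each shifted +11: beard reversed is draeb. The word is reversed, then every letter is shifted forward by 11.
Decoding rythd: shift back: r−11=g, y−11=n, t−11=i, h−11=w, d−11=s → gniws; then reverse → swing.

swing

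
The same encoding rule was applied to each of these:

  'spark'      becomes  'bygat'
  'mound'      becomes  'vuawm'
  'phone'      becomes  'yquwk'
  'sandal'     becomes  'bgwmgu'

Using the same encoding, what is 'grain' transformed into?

The shift depends on letter class: consonant s→b is +9, but vowel a→g is +6. The rule splits by letter class: vowels +6, consonants +9.
On grain: g(cons)+9=p, r(cons)+9=a, a(vowel)+6=g, i(vowel)+6=o, n(cons)+9=w.

pagow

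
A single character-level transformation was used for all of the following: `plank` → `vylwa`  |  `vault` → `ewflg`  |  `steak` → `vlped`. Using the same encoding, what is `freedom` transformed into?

xzoppcq

Read the word backwards and shift each letter +11.
For freedom: reverse → modeerf; then shift: m+11=x, o+11=z, d+11=o, e+11=p, e+11=p, r+11=c, f+11=q.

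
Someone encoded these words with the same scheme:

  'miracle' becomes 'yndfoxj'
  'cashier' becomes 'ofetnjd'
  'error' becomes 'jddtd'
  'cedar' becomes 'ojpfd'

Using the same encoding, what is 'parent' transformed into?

The shift depends on letter class: consonant m→y is +12, but vowel i→n is +5. The rule splits by letter class: vowels +5, consonants +12.
On parent: p(cons)+12=b, a(vowel)+5=f, r(cons)+12=d, e(vowel)+5=j, n(cons)+12=z, t(cons)+12=f.

bfdjzf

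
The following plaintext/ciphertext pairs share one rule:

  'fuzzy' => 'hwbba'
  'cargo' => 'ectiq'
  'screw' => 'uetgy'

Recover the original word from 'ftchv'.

Compare letters: f→h is +2, u→w is +2, z→b is +2 — a constant shift. It's a constant shift of +2 (ROT2).
Undoing it on ftchv: f−2=d, t−2=r, c−2=a, h−2=f, v−2=t.

draft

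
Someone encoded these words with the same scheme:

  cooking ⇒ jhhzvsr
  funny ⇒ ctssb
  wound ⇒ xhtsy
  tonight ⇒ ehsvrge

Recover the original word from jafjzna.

c(2)→j(9) and o(14)→h(7) fit y≡15x+5 (mod 26); the inverse of 15 mod 26 is 7. This is an affine cipher: with a=0,…,z=25, each position x becomes (15x+5) mod 26.
Undoing it on jafjzna: j(9)→7·(9−5)≡2=c; a(0)→7·(0−5)≡17=r; f(5)→7·(5−5)≡0=a; j(9)→7·(9−5)≡2=c; z(25)→7·(25−5)≡10=k; n(13)→7·(13−5)≡4=e; a(0)→7·(0−5)≡17=r (all mod 26).

cracker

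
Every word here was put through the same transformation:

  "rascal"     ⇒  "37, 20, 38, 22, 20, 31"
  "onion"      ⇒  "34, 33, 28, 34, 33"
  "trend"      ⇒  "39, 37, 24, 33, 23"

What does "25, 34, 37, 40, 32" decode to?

r is letter #18 and maps to 37: an offset of 19. Letters become their 1-based position plus 19 (so a→20, b→21, …).
Reversing it on 25, 34, 37, 40, 32: 25→(25−19)÷1=6=f, 34→(34−19)÷1=15=o, 37→(37−19)÷1=18=r, 40→(40−19)÷1=21=u, 32→(32−19)÷1=13=m.

forum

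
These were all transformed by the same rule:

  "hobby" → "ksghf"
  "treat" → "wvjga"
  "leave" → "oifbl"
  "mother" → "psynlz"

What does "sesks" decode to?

panel

In hobby: h→k is +3, o→s is +4, b→g is +5, b→h is +6 — the shift increases by 1 each position. Letter i (0-indexed) is shifted by i+3, so successive shifts are 3, 4, 5, ….
Reversing it on sesks: s−3=p, e−4=a, s−5=n, k−6=e, s−7=l.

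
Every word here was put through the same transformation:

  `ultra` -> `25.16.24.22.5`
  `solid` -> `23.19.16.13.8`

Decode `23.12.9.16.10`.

shelf

u is letter #21 and maps to 25: an offset of 4. Each letter is replaced by its alphabet position (a=1..z=26) + 4.
Decoding 23.12.9.16.10: 23→(23−4)÷1=19=s, 12→(12−4)÷1=8=h, 9→(9−4)÷1=5=e, 16→(16−4)÷1=12=l, 10→(10−4)÷1=6=f.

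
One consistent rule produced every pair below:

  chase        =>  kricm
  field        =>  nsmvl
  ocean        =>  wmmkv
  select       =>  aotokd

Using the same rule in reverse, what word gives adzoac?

It's a Vigenère-style cipher with numeric key [8,10]: position i shifts by key[i mod 2].
Reversing it on adzoac: a−8=s, d−10=t, z−8=r, o−10=e, a−8=s, c−10=s.

stress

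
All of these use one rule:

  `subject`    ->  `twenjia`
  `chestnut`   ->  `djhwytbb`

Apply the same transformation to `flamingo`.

In subject: s→t is +1, u→w is +2, b→e is +3, j→n is +4 — the shift increases by 1 each position. The shift increases by 1 at each position, starting from +1: 1, 2, 3, ….
On flamingo: f+1=g, l+2=n, a+3=d, m+4=q, i+5=n, n+6=t, g+7=n, o+8=w.

gndqntnw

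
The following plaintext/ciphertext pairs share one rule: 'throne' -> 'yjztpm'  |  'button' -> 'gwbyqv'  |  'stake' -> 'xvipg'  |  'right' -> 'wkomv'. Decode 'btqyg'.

Shifts by position in throne: pos 0: t→y (+5), pos 1: h→j (+2), pos 2: r→z (+8), pos 3: o→t (+5), pos 4: n→p (+2), pos 5: e→m (+8) — repeating every 3. It's a Vigenère-style cipher with numeric key [5,2,8]: position i shifts by key[i mod 3].
Reversing it on btqyg: b−5=w, t−2=r, q−8=i, y−5=t, g−2=e.

write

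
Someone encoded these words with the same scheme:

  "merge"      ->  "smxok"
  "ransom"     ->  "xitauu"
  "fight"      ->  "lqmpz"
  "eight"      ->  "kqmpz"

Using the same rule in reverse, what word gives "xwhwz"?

Shifts by position in merge: pos 0: m→s (+6), pos 1: e→m (+8), pos 2: r→x (+6), pos 3: g→o (+8) — repeating every 2. It's a Vigenère-style cipher with numeric key [6,8]: position i shifts by key[i mod 2].
Reversing it on xwhwz: x−6=r, w−8=o, h−6=b, w−8=o, z−6=t.

robot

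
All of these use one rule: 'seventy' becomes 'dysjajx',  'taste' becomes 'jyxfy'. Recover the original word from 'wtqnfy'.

Two steps: reverse the string, then apply a Caesar shift of +5.
Decoding wtqnfy: shift back: w−5=r, t−5=o, q−5=l, n−5=i, f−5=a, y−5=t → roliat; then reverse → tailor.

tailor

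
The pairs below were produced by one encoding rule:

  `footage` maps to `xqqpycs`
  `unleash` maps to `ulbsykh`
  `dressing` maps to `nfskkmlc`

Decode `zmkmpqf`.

visitor

Each letter's alphabet position (a=0..z=25) is mapped through 5·x+24 mod 26 — an affine cipher.
Undoing it on zmkmpqf: z(25)→21·(25−24)≡21=v; m(12)→21·(12−24)≡8=i; k(10)→21·(10−24)≡18=s; m(12)→21·(12−24)≡8=i; p(15)→21·(15−24)≡19=t; q(16)→21·(16−24)≡14=o; f(5)→21·(5−24)≡17=r (all mod 26).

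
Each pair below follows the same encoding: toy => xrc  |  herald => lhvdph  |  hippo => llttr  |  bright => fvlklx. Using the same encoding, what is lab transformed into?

pdf

The shift depends on letter class: consonant t→x is +4, but vowel o→r is +3. Two shifts are in play — +3 for a/e/i/o/u, +4 for every other letter.
For lab: l(cons)+4=p, a(vowel)+3=d, b(cons)+4=f.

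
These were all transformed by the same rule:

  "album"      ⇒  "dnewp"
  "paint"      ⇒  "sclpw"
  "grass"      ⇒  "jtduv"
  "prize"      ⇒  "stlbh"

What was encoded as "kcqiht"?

hanger

Shifts by position in album: pos 0: a→d (+3), pos 1: l→n (+2), pos 2: b→e (+3), pos 3: u→w (+2) — repeating every 2. It's a Vigenère-style cipher with numeric key [3,2]: position i shifts by key[i mod 2].
Undoing it on kcqiht: k−3=h, c−2=a, q−3=n, i−2=g, h−3=e, t−2=r.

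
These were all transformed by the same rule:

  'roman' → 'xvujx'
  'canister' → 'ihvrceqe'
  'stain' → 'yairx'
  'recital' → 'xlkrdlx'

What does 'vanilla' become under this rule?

bhvrvwm

In roman: r→x is +6, o→v is +7, m→u is +8, a→j is +9 — the shift increases by 1 each position. Each letter shifts forward by (position + 6), i.e. 6, 7, 8, … — the shift grows by one for each successive letter.
For vanilla: v+6=b, a+7=h, n+8=v, i+9=r, l+10=v, l+11=w, a+12=m.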